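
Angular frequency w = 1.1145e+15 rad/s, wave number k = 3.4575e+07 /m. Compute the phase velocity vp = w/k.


vp = w / k
= 1.1145e+15 / 3.4575e+07
= 3.2234e+07 m/s

3.2234e+07


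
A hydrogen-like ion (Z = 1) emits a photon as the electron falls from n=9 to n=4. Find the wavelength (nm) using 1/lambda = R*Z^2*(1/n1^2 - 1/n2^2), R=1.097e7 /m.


1/lambda = R * Z^2 * (1/n1^2 - 1/n2^2)
= 1.097e7 * 1^2 * (1/4^2 - 1/9^2)
= 1.097e7 * 1 * (0.0625 - 0.012346)
= 5.5019e+05 /m
lambda = 1 / 5.5019e+05
= 1817.5444 nm

1817.5444


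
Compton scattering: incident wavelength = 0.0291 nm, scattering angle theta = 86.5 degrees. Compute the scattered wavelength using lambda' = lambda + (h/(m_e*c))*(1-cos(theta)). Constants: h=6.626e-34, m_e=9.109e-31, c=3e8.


Compton wavelength: h/(m_e*c) = 2.4247e-12 m
d_lambda = 2.4247e-12 * (1 - cos(86.5 deg))
= 2.4247e-12 * 0.938951
= 2.2767e-12 m = 0.002277 nm
lambda' = 0.0291 + 0.002277
= 0.031377 nm

0.031377


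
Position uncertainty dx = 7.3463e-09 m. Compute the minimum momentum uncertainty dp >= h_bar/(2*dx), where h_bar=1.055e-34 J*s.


dp = h_bar / (2 * dx)
= 1.055e-34 / (2 * 7.3463e-09)
= 1.055e-34 / 1.4693e-08
= 7.1805e-27 kg*m/s

7.1805e-27


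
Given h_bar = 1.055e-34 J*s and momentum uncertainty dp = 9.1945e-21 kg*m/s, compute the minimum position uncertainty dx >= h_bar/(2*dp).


dx = h_bar / (2 * dp)
= 1.055e-34 / (2 * 9.1945e-21)
= 1.055e-34 / 1.8389e-20
= 5.7371e-15 m

5.7371e-15


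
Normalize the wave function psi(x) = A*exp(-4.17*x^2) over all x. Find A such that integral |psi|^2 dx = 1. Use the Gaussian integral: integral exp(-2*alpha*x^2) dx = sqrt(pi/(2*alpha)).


integral |psi|^2 dx = A^2 * sqrt(pi/(2*alpha)) = 1
A^2 = sqrt(2*alpha/pi)
= sqrt(2 * 4.17 / pi)
= 1.629326
A = sqrt(1.629326)
= 1.2765

1.2765


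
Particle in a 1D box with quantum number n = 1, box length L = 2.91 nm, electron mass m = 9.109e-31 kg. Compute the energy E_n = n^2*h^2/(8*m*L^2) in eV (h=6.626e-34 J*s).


E = n^2 * h^2 / (8 * m * L^2)
= 1^2 * (6.626e-34)^2 / (8 * 9.109e-31 * (2.91e-9)^2)
= 1 * 4.3904e-67 / (8 * 9.109e-31 * 8.4681e-18)
= 7.1147e-21 J
= 0.0444 eV

0.0444


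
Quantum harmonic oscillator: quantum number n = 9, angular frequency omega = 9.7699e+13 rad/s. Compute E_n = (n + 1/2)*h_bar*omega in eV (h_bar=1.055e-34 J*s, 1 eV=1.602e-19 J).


E = (n + 1/2) * h_bar * omega
= (9 + 0.5) * 1.055e-34 * 9.7699e+13
= 9.5 * 1.0307e-20
= 9.7919e-20 J
= 0.6112 eV

0.6112


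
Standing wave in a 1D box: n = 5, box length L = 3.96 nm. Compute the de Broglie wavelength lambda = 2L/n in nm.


lambda = 2L / n
= 2 * 3.96 / 5
= 7.92 / 5
= 1.584 nm

1.584


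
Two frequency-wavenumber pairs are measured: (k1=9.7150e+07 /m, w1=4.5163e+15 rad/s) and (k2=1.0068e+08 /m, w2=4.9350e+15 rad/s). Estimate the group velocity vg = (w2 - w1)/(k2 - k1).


vg = (w2 - w1) / (k2 - k1)
= (4.9350e+15 - 4.5163e+15) / (1.0068e+08 - 9.7150e+07)
= 4.1870e+14 / 3.5300e+06
= 1.1861e+08 m/s

1.1861e+08


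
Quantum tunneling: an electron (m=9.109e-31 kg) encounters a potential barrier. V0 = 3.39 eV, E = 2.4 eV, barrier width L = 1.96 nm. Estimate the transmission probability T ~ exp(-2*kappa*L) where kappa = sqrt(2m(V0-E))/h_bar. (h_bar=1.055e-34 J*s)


V0 - E = 0.99 eV = 1.5860e-19 J
kappa = sqrt(2 * m * (V0-E)) / h_bar
= sqrt(2 * 9.109e-31 * 1.5860e-19) / 1.055e-34
= 5.0950e+09 /m
2*kappa*L = 2 * 5.0950e+09 * 1.96e-9
= 19.9725
T = exp(-19.9725) = 2.118585e-09

2.118585e-09


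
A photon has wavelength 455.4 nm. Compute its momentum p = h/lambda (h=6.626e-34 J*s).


p = h / lambda
= 6.626e-34 / (455.4e-9)
= 6.626e-34 / 4.5540e-07
= 1.4550e-27 kg*m/s

1.4550e-27


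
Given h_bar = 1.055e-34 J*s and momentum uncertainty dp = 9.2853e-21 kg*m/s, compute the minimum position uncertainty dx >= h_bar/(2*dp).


dx = h_bar / (2 * dp)
= 1.055e-34 / (2 * 9.2853e-21)
= 1.055e-34 / 1.8571e-20
= 5.6810e-15 m

5.6810e-15


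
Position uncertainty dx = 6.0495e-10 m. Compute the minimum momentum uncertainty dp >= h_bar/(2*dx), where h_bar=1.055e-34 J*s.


dp = h_bar / (2 * dx)
= 1.055e-34 / (2 * 6.0495e-10)
= 1.055e-34 / 1.2099e-09
= 8.7197e-26 kg*m/s

8.7197e-26


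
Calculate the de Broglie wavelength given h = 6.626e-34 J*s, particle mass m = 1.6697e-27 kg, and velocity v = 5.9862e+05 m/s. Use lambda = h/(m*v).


lambda = h / (m * v)
= 6.626e-34 / (1.6697e-27 * 5.9862e+05)
= 6.626e-34 / 9.9952e-22
= 6.6292e-13 m

6.6292e-13


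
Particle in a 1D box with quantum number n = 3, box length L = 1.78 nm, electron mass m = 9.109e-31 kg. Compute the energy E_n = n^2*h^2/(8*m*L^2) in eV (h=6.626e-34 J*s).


E = n^2 * h^2 / (8 * m * L^2)
= 3^2 * (6.626e-34)^2 / (8 * 9.109e-31 * (1.78e-9)^2)
= 9 * 4.3904e-67 / (8 * 9.109e-31 * 3.1684e-18)
= 1.7114e-19 J
= 1.0683 eV

1.0683


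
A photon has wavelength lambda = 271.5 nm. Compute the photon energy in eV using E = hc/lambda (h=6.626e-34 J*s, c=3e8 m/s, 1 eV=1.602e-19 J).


E = hc / lambda
= (6.626e-34)(3e8) / (271.5e-9)
= 1.9878e-25 / 2.7150e-07
= 7.3215e-19 J
Converting to eV: 7.3215e-19 / 1.602e-19
= 4.5703 eV

4.5703


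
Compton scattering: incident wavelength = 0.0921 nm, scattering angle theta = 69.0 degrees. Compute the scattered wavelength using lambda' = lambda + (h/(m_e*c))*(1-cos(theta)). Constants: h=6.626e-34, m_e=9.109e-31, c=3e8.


Compton wavelength: h/(m_e*c) = 2.4247e-12 m
d_lambda = 2.4247e-12 * (1 - cos(69.0 deg))
= 2.4247e-12 * 0.641632
= 1.5558e-12 m = 0.001556 nm
lambda' = 0.0921 + 0.001556
= 0.093656 nm

0.093656


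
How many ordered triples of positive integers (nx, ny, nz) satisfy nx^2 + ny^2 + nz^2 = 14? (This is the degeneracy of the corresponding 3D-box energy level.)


Enumerate all (nx, ny, nz) with nx^2 + ny^2 + nz^2 = 14:
(1,2,3)
(1,3,2)
(2,1,3)
(2,3,1)
(3,1,2)
(3,2,1)
Total degeneracy = 6

6


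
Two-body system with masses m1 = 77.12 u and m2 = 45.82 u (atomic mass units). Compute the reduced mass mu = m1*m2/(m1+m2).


mu = m1 * m2 / (m1 + m2)
= 77.12 * 45.82 / (77.12 + 45.82)
= 3533.6384 / 122.94
= 28.7428 u

28.7428


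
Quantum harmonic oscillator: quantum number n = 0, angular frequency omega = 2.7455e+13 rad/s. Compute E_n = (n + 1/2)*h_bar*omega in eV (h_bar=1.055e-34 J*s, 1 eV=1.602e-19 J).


E = (n + 1/2) * h_bar * omega
= (0 + 0.5) * 1.055e-34 * 2.7455e+13
= 0.5 * 2.8965e-21
= 1.4483e-21 J
= 0.009 eV

0.009


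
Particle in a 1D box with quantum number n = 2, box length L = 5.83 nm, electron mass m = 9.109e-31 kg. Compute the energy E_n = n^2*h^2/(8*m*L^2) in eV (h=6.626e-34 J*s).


E = n^2 * h^2 / (8 * m * L^2)
= 2^2 * (6.626e-34)^2 / (8 * 9.109e-31 * (5.83e-9)^2)
= 4 * 4.3904e-67 / (8 * 9.109e-31 * 3.3989e-17)
= 7.0903e-21 J
= 0.0443 eV

0.0443


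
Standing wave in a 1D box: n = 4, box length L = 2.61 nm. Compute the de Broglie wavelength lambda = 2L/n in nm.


lambda = 2L / n
= 2 * 2.61 / 4
= 5.22 / 4
= 1.305 nm

1.305


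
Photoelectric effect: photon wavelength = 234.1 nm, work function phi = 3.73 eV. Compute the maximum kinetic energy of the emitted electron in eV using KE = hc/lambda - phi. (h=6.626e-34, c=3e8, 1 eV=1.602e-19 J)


E_photon = hc / lambda
= (6.626e-34)(3e8) / (234.1e-9)
= 8.4912e-19 J
= 5.3004 eV
KE = E_photon - phi
= 5.3004 - 3.73
= 1.5704 eV

1.5704


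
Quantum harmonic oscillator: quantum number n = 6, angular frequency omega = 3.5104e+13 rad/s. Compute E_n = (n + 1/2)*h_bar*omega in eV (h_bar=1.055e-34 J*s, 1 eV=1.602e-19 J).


E = (n + 1/2) * h_bar * omega
= (6 + 0.5) * 1.055e-34 * 3.5104e+13
= 6.5 * 3.7035e-21
= 2.4073e-20 J
= 0.1503 eV

0.1503


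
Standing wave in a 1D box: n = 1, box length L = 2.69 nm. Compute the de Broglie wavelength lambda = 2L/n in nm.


lambda = 2L / n
= 2 * 2.69 / 1
= 5.38 / 1
= 5.38 nm

5.38


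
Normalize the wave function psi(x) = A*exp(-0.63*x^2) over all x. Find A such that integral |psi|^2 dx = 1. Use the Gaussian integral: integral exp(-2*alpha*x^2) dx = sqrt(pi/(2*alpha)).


integral |psi|^2 dx = A^2 * sqrt(pi/(2*alpha)) = 1
A^2 = sqrt(2*alpha/pi)
= sqrt(2 * 0.63 / pi)
= 0.633301
A = sqrt(0.633301)
= 0.7958

0.7958


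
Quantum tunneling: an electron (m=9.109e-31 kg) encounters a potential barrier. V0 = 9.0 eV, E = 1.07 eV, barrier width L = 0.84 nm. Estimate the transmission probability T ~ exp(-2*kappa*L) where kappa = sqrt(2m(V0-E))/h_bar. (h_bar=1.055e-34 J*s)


V0 - E = 7.93 eV = 1.2704e-18 J
kappa = sqrt(2 * m * (V0-E)) / h_bar
= sqrt(2 * 9.109e-31 * 1.2704e-18) / 1.055e-34
= 1.4420e+10 /m
2*kappa*L = 2 * 1.4420e+10 * 0.84e-9
= 24.2256
T = exp(-24.2256) = 3.012618e-11

3.012618e-11


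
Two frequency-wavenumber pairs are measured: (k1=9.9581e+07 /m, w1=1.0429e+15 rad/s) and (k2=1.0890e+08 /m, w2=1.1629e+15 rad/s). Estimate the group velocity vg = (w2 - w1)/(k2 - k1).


vg = (w2 - w1) / (k2 - k1)
= (1.1629e+15 - 1.0429e+15) / (1.0890e+08 - 9.9581e+07)
= 1.2000e+14 / 9.3190e+06
= 1.2877e+07 m/s

1.2877e+07


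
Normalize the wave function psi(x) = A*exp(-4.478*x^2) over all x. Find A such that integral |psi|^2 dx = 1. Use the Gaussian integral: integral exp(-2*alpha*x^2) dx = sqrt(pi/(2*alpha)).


integral |psi|^2 dx = A^2 * sqrt(pi/(2*alpha)) = 1
A^2 = sqrt(2*alpha/pi)
= sqrt(2 * 4.478 / pi)
= 1.688426
A = sqrt(1.688426)
= 1.2994

1.2994


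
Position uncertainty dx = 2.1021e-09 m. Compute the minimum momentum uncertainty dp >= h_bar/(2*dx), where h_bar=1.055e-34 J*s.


dp = h_bar / (2 * dx)
= 1.055e-34 / (2 * 2.1021e-09)
= 1.055e-34 / 4.2042e-09
= 2.5094e-26 kg*m/s

2.5094e-26


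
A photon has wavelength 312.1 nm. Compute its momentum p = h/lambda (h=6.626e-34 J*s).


p = h / lambda
= 6.626e-34 / (312.1e-9)
= 6.626e-34 / 3.1210e-07
= 2.1230e-27 kg*m/s

2.1230e-27


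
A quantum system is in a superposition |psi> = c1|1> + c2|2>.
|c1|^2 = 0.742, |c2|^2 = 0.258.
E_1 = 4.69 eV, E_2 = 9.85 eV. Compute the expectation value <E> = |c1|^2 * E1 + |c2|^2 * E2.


<E> = |c1|^2 * E1 + |c2|^2 * E2
= 0.742 * 4.69 + 0.258 * 9.85
= 3.48 + 2.5413
= 6.0213 eV

6.0213


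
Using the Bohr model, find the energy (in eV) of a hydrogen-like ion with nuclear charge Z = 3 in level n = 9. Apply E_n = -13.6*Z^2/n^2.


E_n = -13.6 * Z^2 / n^2
= -13.6 * 3^2 / 9^2
= -13.6 * 9 / 81
= -1.5111 eV

-1.5111


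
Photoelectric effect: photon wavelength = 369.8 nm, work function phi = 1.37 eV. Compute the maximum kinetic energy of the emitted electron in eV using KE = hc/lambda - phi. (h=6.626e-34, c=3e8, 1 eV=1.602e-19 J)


E_photon = hc / lambda
= (6.626e-34)(3e8) / (369.8e-9)
= 5.3753e-19 J
= 3.3554 eV
KE = E_photon - phi
= 3.3554 - 1.37
= 1.9854 eV

1.9854


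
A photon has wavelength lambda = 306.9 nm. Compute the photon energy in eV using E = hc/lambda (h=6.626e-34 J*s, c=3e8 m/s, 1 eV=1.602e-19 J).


E = hc / lambda
= (6.626e-34)(3e8) / (306.9e-9)
= 1.9878e-25 / 3.0690e-07
= 6.4770e-19 J
Converting to eV: 6.4770e-19 / 1.602e-19
= 4.0431 eV

4.0431


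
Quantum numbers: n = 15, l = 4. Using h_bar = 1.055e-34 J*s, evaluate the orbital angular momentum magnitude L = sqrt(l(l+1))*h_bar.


L = sqrt(l*(l+1)) * h_bar
= sqrt(4 * 5) * 1.055e-34
= sqrt(20) * 1.055e-34
= 4.4721 * 1.055e-34
= 4.7181e-34 J*s

4.7181e-34


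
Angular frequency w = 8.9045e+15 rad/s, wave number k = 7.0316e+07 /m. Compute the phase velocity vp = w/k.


vp = w / k
= 8.9045e+15 / 7.0316e+07
= 1.2664e+08 m/s

1.2664e+08


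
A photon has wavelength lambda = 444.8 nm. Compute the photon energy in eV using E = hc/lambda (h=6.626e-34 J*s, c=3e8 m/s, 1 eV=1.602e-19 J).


E = hc / lambda
= (6.626e-34)(3e8) / (444.8e-9)
= 1.9878e-25 / 4.4480e-07
= 4.4690e-19 J
Converting to eV: 4.4690e-19 / 1.602e-19
= 2.7896 eV

2.7896


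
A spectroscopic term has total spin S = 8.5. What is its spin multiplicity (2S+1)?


Spin multiplicity = 2S + 1
= 2 * 8.5 + 1
= 17.0 + 1
= 18

18


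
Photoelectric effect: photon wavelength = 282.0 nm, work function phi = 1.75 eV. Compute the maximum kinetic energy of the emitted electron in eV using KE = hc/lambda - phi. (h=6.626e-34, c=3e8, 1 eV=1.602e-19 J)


E_photon = hc / lambda
= (6.626e-34)(3e8) / (282.0e-9)
= 7.0489e-19 J
= 4.4001 eV
KE = E_photon - phi
= 4.4001 - 1.75
= 2.6501 eV

2.6501


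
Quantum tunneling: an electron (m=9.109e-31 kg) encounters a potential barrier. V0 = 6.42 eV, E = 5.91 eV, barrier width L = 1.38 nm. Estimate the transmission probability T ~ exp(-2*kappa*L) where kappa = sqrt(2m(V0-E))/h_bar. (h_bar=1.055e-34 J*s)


V0 - E = 0.51 eV = 8.1702e-20 J
kappa = sqrt(2 * m * (V0-E)) / h_bar
= sqrt(2 * 9.109e-31 * 8.1702e-20) / 1.055e-34
= 3.6569e+09 /m
2*kappa*L = 2 * 3.6569e+09 * 1.38e-9
= 10.0931
T = exp(-10.0931) = 4.136520e-05

4.136520e-05


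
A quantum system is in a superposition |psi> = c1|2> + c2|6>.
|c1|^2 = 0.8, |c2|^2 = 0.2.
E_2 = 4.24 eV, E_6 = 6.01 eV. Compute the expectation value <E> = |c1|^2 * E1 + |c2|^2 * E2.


<E> = |c1|^2 * E1 + |c2|^2 * E2
= 0.8 * 4.24 + 0.2 * 6.01
= 3.392 + 1.202
= 4.594 eV

4.594


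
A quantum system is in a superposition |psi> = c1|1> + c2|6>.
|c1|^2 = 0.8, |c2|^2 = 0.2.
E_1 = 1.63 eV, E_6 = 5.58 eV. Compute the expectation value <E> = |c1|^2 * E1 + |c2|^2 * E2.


<E> = |c1|^2 * E1 + |c2|^2 * E2
= 0.8 * 1.63 + 0.2 * 5.58
= 1.304 + 1.116
= 2.42 eV

2.42


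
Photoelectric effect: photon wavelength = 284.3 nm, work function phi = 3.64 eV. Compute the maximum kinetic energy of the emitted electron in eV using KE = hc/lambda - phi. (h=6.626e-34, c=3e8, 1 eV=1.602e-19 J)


E_photon = hc / lambda
= (6.626e-34)(3e8) / (284.3e-9)
= 6.9919e-19 J
= 4.3645 eV
KE = E_photon - phi
= 4.3645 - 3.64
= 0.7245 eV

0.7245


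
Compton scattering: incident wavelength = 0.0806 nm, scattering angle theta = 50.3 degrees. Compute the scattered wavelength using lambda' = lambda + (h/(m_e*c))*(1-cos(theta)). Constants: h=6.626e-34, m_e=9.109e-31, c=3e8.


Compton wavelength: h/(m_e*c) = 2.4247e-12 m
d_lambda = 2.4247e-12 * (1 - cos(50.3 deg))
= 2.4247e-12 * 0.361232
= 8.7588e-13 m = 0.000876 nm
lambda' = 0.0806 + 0.000876
= 0.081476 nm

0.081476


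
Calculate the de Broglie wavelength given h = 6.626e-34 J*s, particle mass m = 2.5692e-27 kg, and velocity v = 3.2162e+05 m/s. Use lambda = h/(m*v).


lambda = h / (m * v)
= 6.626e-34 / (2.5692e-27 * 3.2162e+05)
= 6.626e-34 / 8.2631e-22
= 8.0188e-13 m

8.0188e-13


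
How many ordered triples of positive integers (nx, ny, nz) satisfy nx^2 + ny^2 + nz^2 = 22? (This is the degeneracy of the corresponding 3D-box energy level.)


Enumerate all (nx, ny, nz) with nx^2 + ny^2 + nz^2 = 22:
(2,3,3)
(3,2,3)
(3,3,2)
Total degeneracy = 3

3


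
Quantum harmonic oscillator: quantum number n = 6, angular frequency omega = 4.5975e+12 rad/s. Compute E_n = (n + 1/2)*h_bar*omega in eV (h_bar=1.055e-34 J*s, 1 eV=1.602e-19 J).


E = (n + 1/2) * h_bar * omega
= (6 + 0.5) * 1.055e-34 * 4.5975e+12
= 6.5 * 4.8504e-22
= 3.1527e-21 J
= 0.0197 eV

0.0197


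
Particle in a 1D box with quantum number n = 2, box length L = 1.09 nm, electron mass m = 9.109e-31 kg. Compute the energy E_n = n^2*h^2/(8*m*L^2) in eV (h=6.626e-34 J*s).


E = n^2 * h^2 / (8 * m * L^2)
= 2^2 * (6.626e-34)^2 / (8 * 9.109e-31 * (1.09e-9)^2)
= 4 * 4.3904e-67 / (8 * 9.109e-31 * 1.1881e-18)
= 2.0284e-19 J
= 1.2662 eV

1.2662


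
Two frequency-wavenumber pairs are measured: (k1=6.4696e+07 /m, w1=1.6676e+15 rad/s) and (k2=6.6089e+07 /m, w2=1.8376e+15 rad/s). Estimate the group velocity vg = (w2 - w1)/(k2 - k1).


vg = (w2 - w1) / (k2 - k1)
= (1.8376e+15 - 1.6676e+15) / (6.6089e+07 - 6.4696e+07)
= 1.7000e+14 / 1.3930e+06
= 1.2204e+08 m/s

1.2204e+08


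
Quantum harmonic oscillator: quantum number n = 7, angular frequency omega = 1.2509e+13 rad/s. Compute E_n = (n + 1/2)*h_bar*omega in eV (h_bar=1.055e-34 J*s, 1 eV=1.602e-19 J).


E = (n + 1/2) * h_bar * omega
= (7 + 0.5) * 1.055e-34 * 1.2509e+13
= 7.5 * 1.3197e-21
= 9.8977e-21 J
= 0.0618 eV

0.0618


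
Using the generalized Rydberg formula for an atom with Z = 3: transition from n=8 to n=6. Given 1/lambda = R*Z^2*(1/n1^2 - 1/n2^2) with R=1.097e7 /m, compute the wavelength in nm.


1/lambda = R * Z^2 * (1/n1^2 - 1/n2^2)
= 1.097e7 * 3^2 * (1/6^2 - 1/8^2)
= 1.097e7 * 9 * (0.027778 - 0.015625)
= 1.1998e+06 /m
lambda = 1 / 1.1998e+06
= 833.4419 nm

833.4419


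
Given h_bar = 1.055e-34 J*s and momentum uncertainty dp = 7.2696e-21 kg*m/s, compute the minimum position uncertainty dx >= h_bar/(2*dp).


dx = h_bar / (2 * dp)
= 1.055e-34 / (2 * 7.2696e-21)
= 1.055e-34 / 1.4539e-20
= 7.2562e-15 m

7.2562e-15


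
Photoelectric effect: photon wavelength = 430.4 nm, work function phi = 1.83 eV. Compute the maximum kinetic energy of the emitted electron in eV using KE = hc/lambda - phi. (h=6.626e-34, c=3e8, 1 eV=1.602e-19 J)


E_photon = hc / lambda
= (6.626e-34)(3e8) / (430.4e-9)
= 4.6185e-19 J
= 2.883 eV
KE = E_photon - phi
= 2.883 - 1.83
= 1.053 eV

1.053


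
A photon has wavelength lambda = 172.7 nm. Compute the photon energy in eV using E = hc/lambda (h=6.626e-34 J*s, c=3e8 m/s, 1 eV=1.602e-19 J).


E = hc / lambda
= (6.626e-34)(3e8) / (172.7e-9)
= 1.9878e-25 / 1.7270e-07
= 1.1510e-18 J
Converting to eV: 1.1510e-18 / 1.602e-19
= 7.1849 eV

7.1849


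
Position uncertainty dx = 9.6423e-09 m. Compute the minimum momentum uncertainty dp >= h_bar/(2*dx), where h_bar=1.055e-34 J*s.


dp = h_bar / (2 * dx)
= 1.055e-34 / (2 * 9.6423e-09)
= 1.055e-34 / 1.9285e-08
= 5.4707e-27 kg*m/s

5.4707e-27


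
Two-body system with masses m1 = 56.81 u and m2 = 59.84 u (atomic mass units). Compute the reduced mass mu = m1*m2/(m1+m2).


mu = m1 * m2 / (m1 + m2)
= 56.81 * 59.84 / (56.81 + 59.84)
= 3399.5104 / 116.65
= 29.1428 u

29.1428


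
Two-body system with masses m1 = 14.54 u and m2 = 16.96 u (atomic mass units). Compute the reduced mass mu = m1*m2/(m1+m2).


mu = m1 * m2 / (m1 + m2)
= 14.54 * 16.96 / (14.54 + 16.96)
= 246.5984 / 31.5
= 7.8285 u

7.8285


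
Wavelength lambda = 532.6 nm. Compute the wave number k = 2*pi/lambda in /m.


k = 2 * pi / lambda
= 6.2832 / (532.6e-9)
= 6.2832 / 5.3260e-07
= 1.1797e+07 /m

1.1797e+07


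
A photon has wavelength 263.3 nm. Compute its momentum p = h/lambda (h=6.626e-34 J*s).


p = h / lambda
= 6.626e-34 / (263.3e-9)
= 6.626e-34 / 2.6330e-07
= 2.5165e-27 kg*m/s

2.5165e-27


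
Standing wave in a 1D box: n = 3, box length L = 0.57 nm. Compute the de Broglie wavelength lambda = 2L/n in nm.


lambda = 2L / n
= 2 * 0.57 / 3
= 1.14 / 3
= 0.38 nm

0.38


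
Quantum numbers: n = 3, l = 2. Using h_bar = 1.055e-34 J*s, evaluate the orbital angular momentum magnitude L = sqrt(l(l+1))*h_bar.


L = sqrt(l*(l+1)) * h_bar
= sqrt(2 * 3) * 1.055e-34
= sqrt(6) * 1.055e-34
= 2.4495 * 1.055e-34
= 2.5842e-34 J*s

2.5842e-34


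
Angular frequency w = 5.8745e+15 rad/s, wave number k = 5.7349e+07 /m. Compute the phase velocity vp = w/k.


vp = w / k
= 5.8745e+15 / 5.7349e+07
= 1.0243e+08 m/s

1.0243e+08


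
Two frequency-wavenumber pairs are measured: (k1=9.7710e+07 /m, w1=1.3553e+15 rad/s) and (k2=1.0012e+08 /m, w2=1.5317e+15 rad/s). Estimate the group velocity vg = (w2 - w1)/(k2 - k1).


vg = (w2 - w1) / (k2 - k1)
= (1.5317e+15 - 1.3553e+15) / (1.0012e+08 - 9.7710e+07)
= 1.7640e+14 / 2.4100e+06
= 7.3195e+07 m/s

7.3195e+07


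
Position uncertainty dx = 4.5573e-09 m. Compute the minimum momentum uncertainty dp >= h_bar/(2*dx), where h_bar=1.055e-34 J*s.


dp = h_bar / (2 * dx)
= 1.055e-34 / (2 * 4.5573e-09)
= 1.055e-34 / 9.1146e-09
= 1.1575e-26 kg*m/s

1.1575e-26


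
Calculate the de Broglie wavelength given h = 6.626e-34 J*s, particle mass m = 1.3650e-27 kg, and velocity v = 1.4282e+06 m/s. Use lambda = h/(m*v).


lambda = h / (m * v)
= 6.626e-34 / (1.3650e-27 * 1.4282e+06)
= 6.626e-34 / 1.9495e-21
= 3.3988e-13 m

3.3988e-13


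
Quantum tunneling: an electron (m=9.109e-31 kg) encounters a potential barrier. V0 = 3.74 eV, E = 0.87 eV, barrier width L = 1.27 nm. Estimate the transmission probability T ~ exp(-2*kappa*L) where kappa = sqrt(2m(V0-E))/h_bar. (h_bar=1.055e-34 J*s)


V0 - E = 2.87 eV = 4.5977e-19 J
kappa = sqrt(2 * m * (V0-E)) / h_bar
= sqrt(2 * 9.109e-31 * 4.5977e-19) / 1.055e-34
= 8.6750e+09 /m
2*kappa*L = 2 * 8.6750e+09 * 1.27e-9
= 22.0345
T = exp(-22.0345) = 2.694789e-10

2.694789e-10


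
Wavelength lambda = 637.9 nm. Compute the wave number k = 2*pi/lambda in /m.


k = 2 * pi / lambda
= 6.2832 / (637.9e-9)
= 6.2832 / 6.3790e-07
= 9.8498e+06 /m

9.8498e+06


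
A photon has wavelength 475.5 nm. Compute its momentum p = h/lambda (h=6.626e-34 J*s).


p = h / lambda
= 6.626e-34 / (475.5e-9)
= 6.626e-34 / 4.7550e-07
= 1.3935e-27 kg*m/s

1.3935e-27


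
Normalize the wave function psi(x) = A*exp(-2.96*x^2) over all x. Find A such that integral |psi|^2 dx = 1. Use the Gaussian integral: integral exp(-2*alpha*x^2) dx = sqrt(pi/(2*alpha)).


integral |psi|^2 dx = A^2 * sqrt(pi/(2*alpha)) = 1
A^2 = sqrt(2*alpha/pi)
= sqrt(2 * 2.96 / pi)
= 1.372733
A = sqrt(1.372733)
= 1.1716

1.1716


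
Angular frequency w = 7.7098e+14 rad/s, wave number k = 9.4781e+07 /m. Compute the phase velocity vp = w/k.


vp = w / k
= 7.7098e+14 / 9.4781e+07
= 8.1343e+06 m/s

8.1343e+06


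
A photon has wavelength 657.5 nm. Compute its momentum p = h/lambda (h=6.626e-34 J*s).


p = h / lambda
= 6.626e-34 / (657.5e-9)
= 6.626e-34 / 6.5750e-07
= 1.0078e-27 kg*m/s

1.0078e-27


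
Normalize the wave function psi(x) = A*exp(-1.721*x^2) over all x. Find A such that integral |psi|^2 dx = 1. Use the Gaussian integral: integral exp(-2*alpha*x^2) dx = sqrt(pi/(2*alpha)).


integral |psi|^2 dx = A^2 * sqrt(pi/(2*alpha)) = 1
A^2 = sqrt(2*alpha/pi)
= sqrt(2 * 1.721 / pi)
= 1.04672
A = sqrt(1.04672)
= 1.0231

1.0231


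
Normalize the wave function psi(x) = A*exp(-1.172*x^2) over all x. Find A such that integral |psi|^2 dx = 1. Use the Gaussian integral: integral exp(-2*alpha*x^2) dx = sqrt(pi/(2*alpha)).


integral |psi|^2 dx = A^2 * sqrt(pi/(2*alpha)) = 1
A^2 = sqrt(2*alpha/pi)
= sqrt(2 * 1.172 / pi)
= 0.863781
A = sqrt(0.863781)
= 0.9294

0.9294


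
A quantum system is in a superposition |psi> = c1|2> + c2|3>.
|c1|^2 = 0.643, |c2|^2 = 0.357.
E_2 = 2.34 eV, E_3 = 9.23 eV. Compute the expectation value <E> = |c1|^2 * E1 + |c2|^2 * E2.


<E> = |c1|^2 * E1 + |c2|^2 * E2
= 0.643 * 2.34 + 0.357 * 9.23
= 1.5046 + 3.2951
= 4.7997 eV

4.7997


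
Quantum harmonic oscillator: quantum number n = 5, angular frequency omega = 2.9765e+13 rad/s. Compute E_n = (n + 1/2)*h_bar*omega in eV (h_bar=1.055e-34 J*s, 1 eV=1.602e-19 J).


E = (n + 1/2) * h_bar * omega
= (5 + 0.5) * 1.055e-34 * 2.9765e+13
= 5.5 * 3.1402e-21
= 1.7271e-20 J
= 0.1078 eV

0.1078


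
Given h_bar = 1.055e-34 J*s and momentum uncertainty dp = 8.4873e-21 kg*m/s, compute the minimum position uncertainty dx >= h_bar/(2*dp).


dx = h_bar / (2 * dp)
= 1.055e-34 / (2 * 8.4873e-21)
= 1.055e-34 / 1.6975e-20
= 6.2152e-15 m

6.2152e-15


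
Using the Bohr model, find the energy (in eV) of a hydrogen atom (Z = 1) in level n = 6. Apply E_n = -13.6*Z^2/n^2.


E_n = -13.6 * Z^2 / n^2
= -13.6 * 1^2 / 6^2
= -13.6 * 1 / 36
= -0.3778 eV

-0.3778


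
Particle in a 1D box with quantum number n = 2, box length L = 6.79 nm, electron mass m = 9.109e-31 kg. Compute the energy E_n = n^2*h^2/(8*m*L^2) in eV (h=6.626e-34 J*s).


E = n^2 * h^2 / (8 * m * L^2)
= 2^2 * (6.626e-34)^2 / (8 * 9.109e-31 * (6.79e-9)^2)
= 4 * 4.3904e-67 / (8 * 9.109e-31 * 4.6104e-17)
= 5.2271e-21 J
= 0.0326 eV

0.0326


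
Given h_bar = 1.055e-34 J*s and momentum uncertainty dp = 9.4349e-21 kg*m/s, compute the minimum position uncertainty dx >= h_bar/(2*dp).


dx = h_bar / (2 * dp)
= 1.055e-34 / (2 * 9.4349e-21)
= 1.055e-34 / 1.8870e-20
= 5.5909e-15 m

5.5909e-15


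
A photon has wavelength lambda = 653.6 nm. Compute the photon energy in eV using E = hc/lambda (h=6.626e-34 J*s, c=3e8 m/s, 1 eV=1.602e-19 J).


E = hc / lambda
= (6.626e-34)(3e8) / (653.6e-9)
= 1.9878e-25 / 6.5360e-07
= 3.0413e-19 J
Converting to eV: 3.0413e-19 / 1.602e-19
= 1.8984 eV

1.8984


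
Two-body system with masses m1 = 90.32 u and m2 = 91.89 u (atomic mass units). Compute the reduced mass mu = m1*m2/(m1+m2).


mu = m1 * m2 / (m1 + m2)
= 90.32 * 91.89 / (90.32 + 91.89)
= 8299.5048 / 182.21
= 45.5491 u

45.5491


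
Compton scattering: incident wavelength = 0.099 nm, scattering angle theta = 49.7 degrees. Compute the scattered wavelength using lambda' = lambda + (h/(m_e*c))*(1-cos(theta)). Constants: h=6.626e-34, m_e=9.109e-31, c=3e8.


Compton wavelength: h/(m_e*c) = 2.4247e-12 m
d_lambda = 2.4247e-12 * (1 - cos(49.7 deg))
= 2.4247e-12 * 0.35321
= 8.5643e-13 m = 0.000856 nm
lambda' = 0.099 + 0.000856
= 0.099856 nm

0.099856


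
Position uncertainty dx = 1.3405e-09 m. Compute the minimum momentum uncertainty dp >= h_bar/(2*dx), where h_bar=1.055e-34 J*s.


dp = h_bar / (2 * dx)
= 1.055e-34 / (2 * 1.3405e-09)
= 1.055e-34 / 2.6810e-09
= 3.9351e-26 kg*m/s

3.9351e-26


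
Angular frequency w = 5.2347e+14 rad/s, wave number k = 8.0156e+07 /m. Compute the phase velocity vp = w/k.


vp = w / k
= 5.2347e+14 / 8.0156e+07
= 6.5306e+06 m/s

6.5306e+06


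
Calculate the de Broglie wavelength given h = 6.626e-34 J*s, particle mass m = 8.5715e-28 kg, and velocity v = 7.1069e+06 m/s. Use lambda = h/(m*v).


lambda = h / (m * v)
= 6.626e-34 / (8.5715e-28 * 7.1069e+06)
= 6.626e-34 / 6.0917e-21
= 1.0877e-13 m

1.0877e-13


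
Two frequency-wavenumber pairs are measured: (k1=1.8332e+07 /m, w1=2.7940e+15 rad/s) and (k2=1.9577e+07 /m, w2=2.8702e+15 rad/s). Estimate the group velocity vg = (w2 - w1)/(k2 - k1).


vg = (w2 - w1) / (k2 - k1)
= (2.8702e+15 - 2.7940e+15) / (1.9577e+07 - 1.8332e+07)
= 7.6200e+13 / 1.2450e+06
= 6.1205e+07 m/s

6.1205e+07


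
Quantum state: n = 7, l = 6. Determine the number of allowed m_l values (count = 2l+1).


m_l ranges from -l to +l in integer steps
So m_l goes from -6 to +6
Count = 2l + 1 = 2*6 + 1
= 13

13


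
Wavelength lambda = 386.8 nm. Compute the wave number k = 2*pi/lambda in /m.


k = 2 * pi / lambda
= 6.2832 / (386.8e-9)
= 6.2832 / 3.8680e-07
= 1.6244e+07 /m

1.6244e+07


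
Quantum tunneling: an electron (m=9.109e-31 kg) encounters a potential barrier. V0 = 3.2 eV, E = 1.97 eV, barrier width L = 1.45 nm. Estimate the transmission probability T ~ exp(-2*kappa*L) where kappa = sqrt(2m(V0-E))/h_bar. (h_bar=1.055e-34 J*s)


V0 - E = 1.23 eV = 1.9705e-19 J
kappa = sqrt(2 * m * (V0-E)) / h_bar
= sqrt(2 * 9.109e-31 * 1.9705e-19) / 1.055e-34
= 5.6791e+09 /m
2*kappa*L = 2 * 5.6791e+09 * 1.45e-9
= 16.4695
T = exp(-16.4695) = 7.037183e-08

7.037183e-08


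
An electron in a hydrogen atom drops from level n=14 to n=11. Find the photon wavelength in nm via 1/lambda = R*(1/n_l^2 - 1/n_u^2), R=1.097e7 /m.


1/lambda = R * (1/n_l^2 - 1/n_u^2)
= 1.097e7 * (1/11^2 - 1/14^2)
= 1.097e7 * (0.008264 - 0.005102)
= 1.097e7 * 0.003162
= 3.4692e+04 /m
lambda = 1 / 3.4692e+04 = 28825.2811 nm

28825.2811


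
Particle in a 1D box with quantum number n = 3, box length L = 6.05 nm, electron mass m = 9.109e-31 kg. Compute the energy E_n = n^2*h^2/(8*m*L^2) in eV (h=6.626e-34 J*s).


E = n^2 * h^2 / (8 * m * L^2)
= 3^2 * (6.626e-34)^2 / (8 * 9.109e-31 * (6.05e-9)^2)
= 9 * 4.3904e-67 / (8 * 9.109e-31 * 3.6603e-17)
= 1.4814e-20 J
= 0.0925 eV

0.0925


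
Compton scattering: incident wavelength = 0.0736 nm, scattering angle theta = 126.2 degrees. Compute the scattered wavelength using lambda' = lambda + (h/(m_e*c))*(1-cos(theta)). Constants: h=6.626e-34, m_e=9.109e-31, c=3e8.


Compton wavelength: h/(m_e*c) = 2.4247e-12 m
d_lambda = 2.4247e-12 * (1 - cos(126.2 deg))
= 2.4247e-12 * 1.590606
= 3.8568e-12 m = 0.003857 nm
lambda' = 0.0736 + 0.003857
= 0.077457 nm

0.077457


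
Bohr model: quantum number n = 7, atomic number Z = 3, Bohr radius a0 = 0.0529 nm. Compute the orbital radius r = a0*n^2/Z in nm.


r = a0 * n^2 / Z
= 0.0529 * 7^2 / 3
= 0.0529 * 49 / 3
= 0.864 nm

0.864


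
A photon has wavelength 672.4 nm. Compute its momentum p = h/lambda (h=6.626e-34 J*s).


p = h / lambda
= 6.626e-34 / (672.4e-9)
= 6.626e-34 / 6.7240e-07
= 9.8543e-28 kg*m/s

9.8543e-28


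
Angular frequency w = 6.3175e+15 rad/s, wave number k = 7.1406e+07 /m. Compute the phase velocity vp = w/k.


vp = w / k
= 6.3175e+15 / 7.1406e+07
= 8.8473e+07 m/s

8.8473e+07


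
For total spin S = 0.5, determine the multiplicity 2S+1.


Spin multiplicity = 2S + 1
= 2 * 0.5 + 1
= 1.0 + 1
= 2

2


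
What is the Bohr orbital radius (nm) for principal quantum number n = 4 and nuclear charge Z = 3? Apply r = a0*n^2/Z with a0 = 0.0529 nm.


r = a0 * n^2 / Z
= 0.0529 * 4^2 / 3
= 0.0529 * 16 / 3
= 0.2821 nm

0.2821


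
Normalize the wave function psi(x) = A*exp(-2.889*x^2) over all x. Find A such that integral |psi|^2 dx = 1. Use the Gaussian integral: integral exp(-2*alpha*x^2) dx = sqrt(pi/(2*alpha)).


integral |psi|^2 dx = A^2 * sqrt(pi/(2*alpha)) = 1
A^2 = sqrt(2*alpha/pi)
= sqrt(2 * 2.889 / pi)
= 1.356169
A = sqrt(1.356169)
= 1.1645

1.1645


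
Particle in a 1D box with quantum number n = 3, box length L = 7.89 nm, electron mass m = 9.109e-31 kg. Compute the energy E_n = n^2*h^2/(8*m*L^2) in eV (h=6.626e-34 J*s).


E = n^2 * h^2 / (8 * m * L^2)
= 3^2 * (6.626e-34)^2 / (8 * 9.109e-31 * (7.89e-9)^2)
= 9 * 4.3904e-67 / (8 * 9.109e-31 * 6.2252e-17)
= 8.7103e-21 J
= 0.0544 eV

0.0544


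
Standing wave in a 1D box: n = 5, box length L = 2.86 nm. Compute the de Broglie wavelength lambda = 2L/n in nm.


lambda = 2L / n
= 2 * 2.86 / 5
= 5.72 / 5
= 1.144 nm

1.144


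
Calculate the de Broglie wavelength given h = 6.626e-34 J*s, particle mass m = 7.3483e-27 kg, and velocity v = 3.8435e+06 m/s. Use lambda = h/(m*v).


lambda = h / (m * v)
= 6.626e-34 / (7.3483e-27 * 3.8435e+06)
= 6.626e-34 / 2.8243e-20
= 2.3461e-14 m

2.3461e-14


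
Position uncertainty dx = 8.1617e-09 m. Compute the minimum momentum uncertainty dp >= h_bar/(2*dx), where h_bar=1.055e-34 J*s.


dp = h_bar / (2 * dx)
= 1.055e-34 / (2 * 8.1617e-09)
= 1.055e-34 / 1.6323e-08
= 6.4631e-27 kg*m/s

6.4631e-27


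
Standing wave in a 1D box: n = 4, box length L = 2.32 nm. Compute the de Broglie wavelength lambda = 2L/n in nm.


lambda = 2L / n
= 2 * 2.32 / 4
= 4.64 / 4
= 1.16 nm

1.16


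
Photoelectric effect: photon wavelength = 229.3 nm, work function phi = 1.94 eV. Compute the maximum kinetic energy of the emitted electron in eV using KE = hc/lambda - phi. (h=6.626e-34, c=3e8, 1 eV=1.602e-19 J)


E_photon = hc / lambda
= (6.626e-34)(3e8) / (229.3e-9)
= 8.6690e-19 J
= 5.4114 eV
KE = E_photon - phi
= 5.4114 - 1.94
= 3.4714 eV

3.4714


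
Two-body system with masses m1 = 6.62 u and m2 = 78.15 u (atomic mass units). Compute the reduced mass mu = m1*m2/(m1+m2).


mu = m1 * m2 / (m1 + m2)
= 6.62 * 78.15 / (6.62 + 78.15)
= 517.353 / 84.77
= 6.103 u

6.103


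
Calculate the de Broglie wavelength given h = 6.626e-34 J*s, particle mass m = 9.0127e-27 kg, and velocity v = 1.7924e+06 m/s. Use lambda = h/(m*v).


lambda = h / (m * v)
= 6.626e-34 / (9.0127e-27 * 1.7924e+06)
= 6.626e-34 / 1.6154e-20
= 4.1017e-14 m

4.1017e-14


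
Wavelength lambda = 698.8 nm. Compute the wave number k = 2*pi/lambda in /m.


k = 2 * pi / lambda
= 6.2832 / (698.8e-9)
= 6.2832 / 6.9880e-07
= 8.9914e+06 /m

8.9914e+06


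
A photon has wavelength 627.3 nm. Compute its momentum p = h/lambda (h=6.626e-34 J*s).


p = h / lambda
= 6.626e-34 / (627.3e-9)
= 6.626e-34 / 6.2730e-07
= 1.0563e-27 kg*m/s

1.0563e-27


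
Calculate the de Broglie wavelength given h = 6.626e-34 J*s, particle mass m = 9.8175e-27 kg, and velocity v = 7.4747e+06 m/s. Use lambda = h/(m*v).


lambda = h / (m * v)
= 6.626e-34 / (9.8175e-27 * 7.4747e+06)
= 6.626e-34 / 7.3383e-20
= 9.0294e-15 m

9.0294e-15


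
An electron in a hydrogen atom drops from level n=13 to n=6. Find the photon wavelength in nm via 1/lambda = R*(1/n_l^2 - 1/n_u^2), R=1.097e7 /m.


1/lambda = R * (1/n_l^2 - 1/n_u^2)
= 1.097e7 * (1/6^2 - 1/13^2)
= 1.097e7 * (0.027778 - 0.005917)
= 1.097e7 * 0.021861
= 2.3981e+05 /m
lambda = 1 / 2.3981e+05 = 4169.9509 nm

4169.9509


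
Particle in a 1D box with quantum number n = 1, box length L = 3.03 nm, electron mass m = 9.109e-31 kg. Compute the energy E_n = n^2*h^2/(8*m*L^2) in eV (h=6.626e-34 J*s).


E = n^2 * h^2 / (8 * m * L^2)
= 1^2 * (6.626e-34)^2 / (8 * 9.109e-31 * (3.03e-9)^2)
= 1 * 4.3904e-67 / (8 * 9.109e-31 * 9.1809e-18)
= 6.5623e-21 J
= 0.041 eV

0.041


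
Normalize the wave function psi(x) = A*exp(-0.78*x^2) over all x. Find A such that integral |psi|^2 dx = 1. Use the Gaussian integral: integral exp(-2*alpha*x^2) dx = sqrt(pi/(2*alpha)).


integral |psi|^2 dx = A^2 * sqrt(pi/(2*alpha)) = 1
A^2 = sqrt(2*alpha/pi)
= sqrt(2 * 0.78 / pi)
= 0.704673
A = sqrt(0.704673)
= 0.8394

0.8394


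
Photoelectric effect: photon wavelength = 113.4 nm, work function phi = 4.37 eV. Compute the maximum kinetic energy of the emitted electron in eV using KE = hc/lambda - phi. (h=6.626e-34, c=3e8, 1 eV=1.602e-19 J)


E_photon = hc / lambda
= (6.626e-34)(3e8) / (113.4e-9)
= 1.7529e-18 J
= 10.942 eV
KE = E_photon - phi
= 10.942 - 4.37
= 6.572 eV

6.572


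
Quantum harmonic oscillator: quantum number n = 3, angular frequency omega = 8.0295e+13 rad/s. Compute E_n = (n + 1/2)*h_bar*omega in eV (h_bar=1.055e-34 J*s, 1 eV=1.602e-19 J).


E = (n + 1/2) * h_bar * omega
= (3 + 0.5) * 1.055e-34 * 8.0295e+13
= 3.5 * 8.4711e-21
= 2.9649e-20 J
= 0.1851 eV

0.1851


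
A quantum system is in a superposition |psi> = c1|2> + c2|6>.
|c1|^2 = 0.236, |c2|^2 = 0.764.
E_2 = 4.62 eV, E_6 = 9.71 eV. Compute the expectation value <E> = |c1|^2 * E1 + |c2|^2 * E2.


<E> = |c1|^2 * E1 + |c2|^2 * E2
= 0.236 * 4.62 + 0.764 * 9.71
= 1.0903 + 7.4184
= 8.5088 eV

8.5088


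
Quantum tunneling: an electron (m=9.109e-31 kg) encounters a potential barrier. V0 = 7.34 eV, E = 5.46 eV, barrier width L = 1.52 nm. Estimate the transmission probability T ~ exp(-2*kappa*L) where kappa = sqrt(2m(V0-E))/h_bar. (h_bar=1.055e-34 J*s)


V0 - E = 1.88 eV = 3.0118e-19 J
kappa = sqrt(2 * m * (V0-E)) / h_bar
= sqrt(2 * 9.109e-31 * 3.0118e-19) / 1.055e-34
= 7.0211e+09 /m
2*kappa*L = 2 * 7.0211e+09 * 1.52e-9
= 21.3443
T = exp(-21.3443) = 5.373954e-10

5.373954e-10


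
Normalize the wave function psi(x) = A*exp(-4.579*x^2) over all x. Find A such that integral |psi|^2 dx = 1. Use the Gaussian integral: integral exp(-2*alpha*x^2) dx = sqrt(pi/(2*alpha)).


integral |psi|^2 dx = A^2 * sqrt(pi/(2*alpha)) = 1
A^2 = sqrt(2*alpha/pi)
= sqrt(2 * 4.579 / pi)
= 1.707361
A = sqrt(1.707361)
= 1.3067

1.3067


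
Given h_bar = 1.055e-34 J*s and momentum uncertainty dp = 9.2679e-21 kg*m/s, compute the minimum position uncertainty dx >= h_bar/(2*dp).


dx = h_bar / (2 * dp)
= 1.055e-34 / (2 * 9.2679e-21)
= 1.055e-34 / 1.8536e-20
= 5.6917e-15 m

5.6917e-15


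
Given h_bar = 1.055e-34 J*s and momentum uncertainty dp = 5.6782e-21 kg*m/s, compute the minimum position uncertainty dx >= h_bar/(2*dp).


dx = h_bar / (2 * dp)
= 1.055e-34 / (2 * 5.6782e-21)
= 1.055e-34 / 1.1356e-20
= 9.2899e-15 m

9.2899e-15


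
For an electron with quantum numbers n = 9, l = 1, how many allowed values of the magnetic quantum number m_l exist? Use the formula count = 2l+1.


m_l ranges from -l to +l in integer steps
So m_l goes from -1 to +1
Count = 2l + 1 = 2*1 + 1
= 3

3


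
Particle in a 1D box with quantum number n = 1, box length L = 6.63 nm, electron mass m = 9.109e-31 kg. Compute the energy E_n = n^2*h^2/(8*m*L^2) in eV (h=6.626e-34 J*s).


E = n^2 * h^2 / (8 * m * L^2)
= 1^2 * (6.626e-34)^2 / (8 * 9.109e-31 * (6.63e-9)^2)
= 1 * 4.3904e-67 / (8 * 9.109e-31 * 4.3957e-17)
= 1.3706e-21 J
= 0.0086 eV

0.0086


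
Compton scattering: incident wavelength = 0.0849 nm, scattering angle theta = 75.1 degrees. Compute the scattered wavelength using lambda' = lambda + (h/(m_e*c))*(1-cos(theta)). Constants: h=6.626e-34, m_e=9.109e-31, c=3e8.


Compton wavelength: h/(m_e*c) = 2.4247e-12 m
d_lambda = 2.4247e-12 * (1 - cos(75.1 deg))
= 2.4247e-12 * 0.742867
= 1.8012e-12 m = 0.001801 nm
lambda' = 0.0849 + 0.001801
= 0.086701 nm

0.086701


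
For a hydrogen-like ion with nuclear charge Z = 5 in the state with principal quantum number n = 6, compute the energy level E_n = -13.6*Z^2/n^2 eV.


E_n = -13.6 * Z^2 / n^2
= -13.6 * 5^2 / 6^2
= -13.6 * 25 / 36
= -9.4444 eV

-9.4444


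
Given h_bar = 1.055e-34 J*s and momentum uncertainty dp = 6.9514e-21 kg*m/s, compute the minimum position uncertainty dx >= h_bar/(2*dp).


dx = h_bar / (2 * dp)
= 1.055e-34 / (2 * 6.9514e-21)
= 1.055e-34 / 1.3903e-20
= 7.5884e-15 m

7.5884e-15


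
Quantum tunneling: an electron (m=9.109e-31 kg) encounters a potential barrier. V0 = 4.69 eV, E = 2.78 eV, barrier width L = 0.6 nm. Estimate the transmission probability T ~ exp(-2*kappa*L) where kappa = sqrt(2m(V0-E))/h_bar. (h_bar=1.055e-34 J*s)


V0 - E = 1.91 eV = 3.0598e-19 J
kappa = sqrt(2 * m * (V0-E)) / h_bar
= sqrt(2 * 9.109e-31 * 3.0598e-19) / 1.055e-34
= 7.0769e+09 /m
2*kappa*L = 2 * 7.0769e+09 * 0.6e-9
= 8.4923
T = exp(-8.4923) = 2.050341e-04

2.050341e-04


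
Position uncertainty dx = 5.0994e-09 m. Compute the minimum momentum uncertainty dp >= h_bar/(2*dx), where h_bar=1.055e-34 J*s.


dp = h_bar / (2 * dx)
= 1.055e-34 / (2 * 5.0994e-09)
= 1.055e-34 / 1.0199e-08
= 1.0344e-26 kg*m/s

1.0344e-26


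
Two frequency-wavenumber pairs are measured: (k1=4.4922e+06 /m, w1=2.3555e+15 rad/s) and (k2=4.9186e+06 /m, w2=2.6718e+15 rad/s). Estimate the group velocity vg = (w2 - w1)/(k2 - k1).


vg = (w2 - w1) / (k2 - k1)
= (2.6718e+15 - 2.3555e+15) / (4.9186e+06 - 4.4922e+06)
= 3.1630e+14 / 4.2640e+05
= 7.4179e+08 m/s

7.4179e+08


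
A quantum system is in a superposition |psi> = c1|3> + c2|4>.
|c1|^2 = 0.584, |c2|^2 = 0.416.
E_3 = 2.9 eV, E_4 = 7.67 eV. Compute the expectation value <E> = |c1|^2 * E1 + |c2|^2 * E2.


<E> = |c1|^2 * E1 + |c2|^2 * E2
= 0.584 * 2.9 + 0.416 * 7.67
= 1.6936 + 3.1907
= 4.8843 eV

4.8843


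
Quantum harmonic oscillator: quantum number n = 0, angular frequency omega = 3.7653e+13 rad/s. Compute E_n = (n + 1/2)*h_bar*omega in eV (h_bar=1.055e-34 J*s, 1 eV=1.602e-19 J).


E = (n + 1/2) * h_bar * omega
= (0 + 0.5) * 1.055e-34 * 3.7653e+13
= 0.5 * 3.9724e-21
= 1.9862e-21 J
= 0.0124 eV

0.0124


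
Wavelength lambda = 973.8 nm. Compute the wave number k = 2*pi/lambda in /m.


k = 2 * pi / lambda
= 6.2832 / (973.8e-9)
= 6.2832 / 9.7380e-07
= 6.4522e+06 /m

6.4522e+06


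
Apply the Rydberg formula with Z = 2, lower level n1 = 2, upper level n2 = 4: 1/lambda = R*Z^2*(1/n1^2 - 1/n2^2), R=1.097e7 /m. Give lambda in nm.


1/lambda = R * Z^2 * (1/n1^2 - 1/n2^2)
= 1.097e7 * 2^2 * (1/2^2 - 1/4^2)
= 1.097e7 * 4 * (0.25 - 0.0625)
= 8.2275e+06 /m
lambda = 1 / 8.2275e+06
= 121.5436 nm

121.5436


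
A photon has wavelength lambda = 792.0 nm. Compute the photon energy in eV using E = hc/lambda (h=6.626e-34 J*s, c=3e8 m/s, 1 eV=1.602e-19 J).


E = hc / lambda
= (6.626e-34)(3e8) / (792.0e-9)
= 1.9878e-25 / 7.9200e-07
= 2.5098e-19 J
Converting to eV: 2.5098e-19 / 1.602e-19
= 1.5667 eV

1.5667


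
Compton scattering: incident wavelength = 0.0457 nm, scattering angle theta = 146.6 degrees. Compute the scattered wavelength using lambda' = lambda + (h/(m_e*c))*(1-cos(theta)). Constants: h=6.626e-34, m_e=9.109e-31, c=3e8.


Compton wavelength: h/(m_e*c) = 2.4247e-12 m
d_lambda = 2.4247e-12 * (1 - cos(146.6 deg))
= 2.4247e-12 * 1.834848
= 4.4490e-12 m = 0.004449 nm
lambda' = 0.0457 + 0.004449
= 0.050149 nm

0.050149


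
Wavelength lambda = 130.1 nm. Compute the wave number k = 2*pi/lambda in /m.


k = 2 * pi / lambda
= 6.2832 / (130.1e-9)
= 6.2832 / 1.3010e-07
= 4.8295e+07 /m

4.8295e+07


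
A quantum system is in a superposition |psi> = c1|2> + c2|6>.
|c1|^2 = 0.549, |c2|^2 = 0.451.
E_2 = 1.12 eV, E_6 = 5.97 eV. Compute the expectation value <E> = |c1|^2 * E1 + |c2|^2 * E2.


<E> = |c1|^2 * E1 + |c2|^2 * E2
= 0.549 * 1.12 + 0.451 * 5.97
= 0.6149 + 2.6925
= 3.3074 eV

3.3074
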